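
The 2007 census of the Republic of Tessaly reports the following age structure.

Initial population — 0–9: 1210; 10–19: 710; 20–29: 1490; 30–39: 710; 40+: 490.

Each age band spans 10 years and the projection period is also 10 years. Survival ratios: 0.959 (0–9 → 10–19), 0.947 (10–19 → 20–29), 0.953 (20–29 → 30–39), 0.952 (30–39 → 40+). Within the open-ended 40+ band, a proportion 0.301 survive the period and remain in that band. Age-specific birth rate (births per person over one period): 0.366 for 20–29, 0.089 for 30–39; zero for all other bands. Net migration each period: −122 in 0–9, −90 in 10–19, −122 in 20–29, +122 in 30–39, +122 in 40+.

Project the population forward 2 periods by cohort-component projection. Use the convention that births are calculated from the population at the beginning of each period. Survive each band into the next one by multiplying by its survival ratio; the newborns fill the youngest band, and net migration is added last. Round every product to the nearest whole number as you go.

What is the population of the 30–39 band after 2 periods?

646

Numbering the groups 1..5 from youngest to oldest:
[period 1]
Births: 1490 × 0.366 = 545 ; 710 × 0.089 = 63 → total 608
Group 2: 1210 × 0.959 = 1160
Group 3: 710 × 0.947 = 672
Group 4: 1490 × 0.953 = 1420
Group 5: 710 × 0.952 + 490 × 0.301 = 676 + 147 = 823
Net migration: Group 1 − 122 → 486; Group 2 − 90 → 1070; Group 3 − 122 → 550; Group 4 + 122 → 1542; Group 5 + 122 → 945
End of period: [486, 1070, 550, 1542, 945]
[period 2]
Births: 550 × 0.366 = 201 ; 1542 × 0.089 = 137 → total 338
Group 2: 486 × 0.959 = 466
Group 3: 1070 × 0.947 = 1013
Group 4: 550 × 0.953 = 524
Group 5: 1542 × 0.952 + 945 × 0.301 = 1468 + 284 = 1752
Net migration: Group 1 − 122 → 216; Group 2 − 90 → 376; Group 3 − 122 → 891; Group 4 + 122 → 646; Group 5 + 122 → 1874
End of period: [216, 376, 891, 646, 1874]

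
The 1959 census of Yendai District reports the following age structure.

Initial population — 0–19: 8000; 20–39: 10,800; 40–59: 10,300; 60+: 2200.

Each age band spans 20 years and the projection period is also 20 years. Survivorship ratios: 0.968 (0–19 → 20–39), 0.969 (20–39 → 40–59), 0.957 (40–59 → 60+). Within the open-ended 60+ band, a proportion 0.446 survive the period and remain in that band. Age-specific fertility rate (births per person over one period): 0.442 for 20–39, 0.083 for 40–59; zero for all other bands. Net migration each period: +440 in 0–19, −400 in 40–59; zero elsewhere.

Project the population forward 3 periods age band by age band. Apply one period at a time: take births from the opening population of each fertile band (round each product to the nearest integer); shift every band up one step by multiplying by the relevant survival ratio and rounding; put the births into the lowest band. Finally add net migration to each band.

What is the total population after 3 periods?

Let group 1 be 0–19 through group 4 = 60+.
— Period 1 —
Births: 10800 × 0.442 = 4774 ; 10300 × 0.083 = 855 ⇒ total 5629
Group 2: 8000 × 0.968 = 7744
Group 3: 10800 × 0.969 = 10465
Group 4: 10300 × 0.957 + 2200 × 0.446 = 9857 + 981 = 10838
Net migration: Group 1 + 440 → 6069; Group 3 − 400 → 10065
End of period: [6069, 7744, 10065, 10838]
— Period 2 —
Births: 7744 × 0.442 = 3423 ; 10065 × 0.083 = 835 ⇒ total 4258
Group 2: 6069 × 0.968 = 5875
Group 3: 7744 × 0.969 = 7504
Group 4: 10065 × 0.957 + 10838 × 0.446 = 9632 + 4834 = 14466
Net migration: Group 1 + 440 → 4698; Group 3 − 400 → 7104
End of period: [4698, 5875, 7104, 14466]
— Period 3 —
Births: 5875 × 0.442 = 2597 ; 7104 × 0.083 = 590 ⇒ total 3187
Group 2: 4698 × 0.968 = 4548
Group 3: 5875 × 0.969 = 5693
Group 4: 7104 × 0.957 + 14466 × 0.446 = 6799 + 6452 = 13251
Net migration: Group 1 + 440 → 3627; Group 3 − 400 → 5293
End of period: [3627, 4548, 5293, 13251]
Total after period 3: 3627 + 4548 + 5293 + 13251 = 26719

26719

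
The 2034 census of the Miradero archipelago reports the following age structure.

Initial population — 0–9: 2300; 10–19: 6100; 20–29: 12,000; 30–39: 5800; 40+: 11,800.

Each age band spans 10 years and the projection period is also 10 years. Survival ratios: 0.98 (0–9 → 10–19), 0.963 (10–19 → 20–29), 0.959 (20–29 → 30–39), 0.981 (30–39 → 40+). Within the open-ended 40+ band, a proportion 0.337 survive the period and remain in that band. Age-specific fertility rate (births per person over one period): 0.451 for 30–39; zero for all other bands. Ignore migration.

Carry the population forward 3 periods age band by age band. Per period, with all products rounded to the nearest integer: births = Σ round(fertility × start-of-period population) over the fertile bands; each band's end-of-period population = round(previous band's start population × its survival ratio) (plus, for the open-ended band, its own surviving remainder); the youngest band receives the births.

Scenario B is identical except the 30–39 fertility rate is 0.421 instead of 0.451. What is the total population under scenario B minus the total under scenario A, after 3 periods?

-672

Period 1.
Births: 5800 * 0.451 = 2616
10–19: 2300 * 0.98 = 2254
20–29: 6100 * 0.963 = 5874
30–39: 12000 * 0.959 = 11508
40+: 5800 * 0.981 + 11800 * 0.337 = 5690 + 3977 = 9667
→ [2616, 2254, 5874, 11508, 9667]
Period 2.
Births: 11508 * 0.451 = 5190
10–19: 2616 * 0.98 = 2564
20–29: 2254 * 0.963 = 2171
30–39: 5874 * 0.959 = 5633
40+: 11508 * 0.981 + 9667 * 0.337 = 11289 + 3258 = 14547
→ [5190, 2564, 2171, 5633, 14547]
Period 3.
Births: 5633 * 0.451 = 2540
10–19: 5190 * 0.98 = 5086
20–29: 2564 * 0.963 = 2469
30–39: 2171 * 0.959 = 2082
40+: 5633 * 0.981 + 14547 * 0.337 = 5526 + 4902 = 10428
→ [2540, 5086, 2469, 2082, 10428]
Scenario A total after 3 periods: 22605
Scenario B projection —
Period 1.
Births: 5800 * 0.421 = 2442
10–19: 2300 * 0.98 = 2254
20–29: 6100 * 0.963 = 5874
30–39: 12000 * 0.959 = 11508
40+: 5800 * 0.981 + 11800 * 0.337 = 5690 + 3977 = 9667
→ [2442, 2254, 5874, 11508, 9667]
Period 2.
Births: 11508 * 0.421 = 4845
10–19: 2442 * 0.98 = 2393
20–29: 2254 * 0.963 = 2171
30–39: 5874 * 0.959 = 5633
40+: 11508 * 0.981 + 9667 * 0.337 = 11289 + 3258 = 14547
→ [4845, 2393, 2171, 5633, 14547]
Period 3.
Births: 5633 * 0.421 = 2371
10–19: 4845 * 0.98 = 4748
20–29: 2393 * 0.963 = 2304
30–39: 2171 * 0.959 = 2082
40+: 5633 * 0.981 + 14547 * 0.337 = 5526 + 4902 = 10428
→ [2371, 4748, 2304, 2082, 10428]
Scenario B total after 3 periods: 21933
Difference B − A = 21933 − 22605 = -672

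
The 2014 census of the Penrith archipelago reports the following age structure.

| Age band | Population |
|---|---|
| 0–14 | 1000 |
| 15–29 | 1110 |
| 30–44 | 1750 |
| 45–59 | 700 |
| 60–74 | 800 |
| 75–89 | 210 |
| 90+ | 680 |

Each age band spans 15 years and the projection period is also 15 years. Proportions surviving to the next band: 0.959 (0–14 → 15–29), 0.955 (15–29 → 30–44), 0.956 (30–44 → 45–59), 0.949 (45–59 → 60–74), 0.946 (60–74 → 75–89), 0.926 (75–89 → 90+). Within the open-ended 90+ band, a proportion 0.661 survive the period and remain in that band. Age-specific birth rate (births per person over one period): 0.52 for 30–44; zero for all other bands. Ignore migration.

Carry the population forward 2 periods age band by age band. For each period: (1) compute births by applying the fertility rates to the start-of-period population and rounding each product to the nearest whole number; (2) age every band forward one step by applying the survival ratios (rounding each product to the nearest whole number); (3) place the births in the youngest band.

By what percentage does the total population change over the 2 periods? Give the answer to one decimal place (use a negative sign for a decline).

7.1

Period 1:
Births: 1750 × 0.52 = 910
15–29: 1000 × 0.959 = 959
30–44: 1110 × 0.955 = 1060
45–59: 1750 × 0.956 = 1673
60–74: 700 × 0.949 = 664
75–89: 800 × 0.946 = 757
90+: 210 × 0.926 + 680 × 0.661 = 194 + 449 = 643
End of period: [910, 959, 1060, 1673, 664, 757, 643]
Period 2:
Births: 1060 × 0.52 = 551
15–29: 910 × 0.959 = 873
30–44: 959 × 0.955 = 916
45–59: 1060 × 0.956 = 1013
60–74: 1673 × 0.949 = 1588
75–89: 664 × 0.946 = 628
90+: 757 × 0.926 + 643 × 0.661 = 701 + 425 = 1126
End of period: [551, 873, 916, 1013, 1588, 628, 1126]
Total: 6250 → 6695; change = 445; percentage change = 7.1%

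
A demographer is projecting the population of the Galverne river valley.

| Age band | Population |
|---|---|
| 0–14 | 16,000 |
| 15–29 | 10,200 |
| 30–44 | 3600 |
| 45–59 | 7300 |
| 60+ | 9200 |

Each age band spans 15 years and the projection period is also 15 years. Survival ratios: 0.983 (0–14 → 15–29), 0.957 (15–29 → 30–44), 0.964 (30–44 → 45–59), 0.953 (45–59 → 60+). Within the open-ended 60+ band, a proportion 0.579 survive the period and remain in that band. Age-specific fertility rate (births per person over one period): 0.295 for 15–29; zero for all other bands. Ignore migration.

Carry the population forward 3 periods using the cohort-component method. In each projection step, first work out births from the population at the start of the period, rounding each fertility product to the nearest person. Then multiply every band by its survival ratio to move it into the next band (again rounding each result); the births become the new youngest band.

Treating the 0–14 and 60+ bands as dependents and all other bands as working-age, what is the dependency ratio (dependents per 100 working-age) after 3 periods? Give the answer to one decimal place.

72.5

(Bands numbered youngest = 1 to oldest = 5.)
Period 1:
Births: 10200 × 0.295 = 3009
Band 2: 16000 × 0.983 = 15728
Band 3: 10200 × 0.957 = 9761
Band 4: 3600 × 0.964 = 3470
Band 5: 7300 × 0.953 + 9200 × 0.579 = 6957 + 5327 = 12284
End of period: [3009, 15728, 9761, 3470, 12284]
Period 2:
Births: 15728 × 0.295 = 4640
Band 2: 3009 × 0.983 = 2958
Band 3: 15728 × 0.957 = 15052
Band 4: 9761 × 0.964 = 9410
Band 5: 3470 × 0.953 + 12284 × 0.579 = 3307 + 7112 = 10419
End of period: [4640, 2958, 15052, 9410, 10419]
Period 3:
Births: 2958 × 0.295 = 873
Band 2: 4640 × 0.983 = 4561
Band 3: 2958 × 0.957 = 2831
Band 4: 15052 × 0.964 = 14510
Band 5: 9410 × 0.953 + 10419 × 0.579 = 8968 + 6033 = 15001
End of period: [873, 4561, 2831, 14510, 15001]
Dependents (band 0–14 + band 60+) = 873 + 15001 = 15874; working-age = 21902; ratio = 15874/21902 × 100 = 72.5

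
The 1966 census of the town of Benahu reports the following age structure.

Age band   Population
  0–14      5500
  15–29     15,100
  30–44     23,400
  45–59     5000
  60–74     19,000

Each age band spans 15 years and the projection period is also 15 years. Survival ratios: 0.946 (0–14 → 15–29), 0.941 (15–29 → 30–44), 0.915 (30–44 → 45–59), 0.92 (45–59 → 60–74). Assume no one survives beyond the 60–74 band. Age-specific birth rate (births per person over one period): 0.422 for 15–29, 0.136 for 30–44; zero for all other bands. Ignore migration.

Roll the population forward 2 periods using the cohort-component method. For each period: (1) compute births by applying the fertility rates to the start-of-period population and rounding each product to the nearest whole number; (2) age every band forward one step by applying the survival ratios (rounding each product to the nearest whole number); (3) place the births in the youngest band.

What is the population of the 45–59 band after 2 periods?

Numbering the bands 1..5 from youngest to oldest:
[period 1]
Births: 15100 × 0.422 = 6372  |  23400 × 0.136 = 3182 → 9554
Band 2: 5500 × 0.946 = 5203
Band 3: 15100 × 0.941 = 14209
Band 4: 23400 × 0.915 = 21411
Band 5: 5000 × 0.92 = 4600
End of period: [9554, 5203, 14209, 21411, 4600]
[period 2]
Births: 5203 × 0.422 = 2196  |  14209 × 0.136 = 1932 → 4128
Band 2: 9554 × 0.946 = 9038
Band 3: 5203 × 0.941 = 4896
Band 4: 14209 × 0.915 = 13001
Band 5: 21411 × 0.92 = 19698
End of period: [4128, 9038, 4896, 13001, 19698]

13001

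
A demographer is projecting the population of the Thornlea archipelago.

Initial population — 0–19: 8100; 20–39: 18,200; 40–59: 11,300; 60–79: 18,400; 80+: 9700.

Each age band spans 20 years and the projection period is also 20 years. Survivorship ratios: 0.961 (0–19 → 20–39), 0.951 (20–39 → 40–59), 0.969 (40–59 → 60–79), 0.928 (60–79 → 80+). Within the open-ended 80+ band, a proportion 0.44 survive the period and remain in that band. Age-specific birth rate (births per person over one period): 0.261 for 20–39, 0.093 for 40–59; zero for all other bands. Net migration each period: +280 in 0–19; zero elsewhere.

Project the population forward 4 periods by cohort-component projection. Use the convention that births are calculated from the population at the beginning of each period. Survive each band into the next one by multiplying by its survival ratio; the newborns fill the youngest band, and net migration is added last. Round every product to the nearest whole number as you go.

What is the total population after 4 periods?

(Bands numbered youngest = 1 to oldest = 5.)
Period 1:
Births: 18200 * 0.261 = 4750  |  11300 * 0.093 = 1051 → total 5801
Band 2: 8100 * 0.961 = 7784
Band 3: 18200 * 0.951 = 17308
Band 4: 11300 * 0.969 = 10950
Band 5: 18400 * 0.928 + 9700 * 0.44 = 17075 + 4268 = 21343
Net migration: Band 1 + 280 → 6081
End of period: [6081, 7784, 17308, 10950, 21343]
Period 2:
Births: 7784 * 0.261 = 2032  |  17308 * 0.093 = 1610 → total 3642
Band 2: 6081 * 0.961 = 5844
Band 3: 7784 * 0.951 = 7403
Band 4: 17308 * 0.969 = 16771
Band 5: 10950 * 0.928 + 21343 * 0.44 = 10162 + 9391 = 19553
Net migration: Band 1 + 280 → 3922
End of period: [3922, 5844, 7403, 16771, 19553]
Period 3:
Births: 5844 * 0.261 = 1525  |  7403 * 0.093 = 688 → total 2213
Band 2: 3922 * 0.961 = 3769
Band 3: 5844 * 0.951 = 5558
Band 4: 7403 * 0.969 = 7174
Band 5: 16771 * 0.928 + 19553 * 0.44 = 15563 + 8603 = 24166
Net migration: Band 1 + 280 → 2493
End of period: [2493, 3769, 5558, 7174, 24166]
Period 4:
Births: 3769 * 0.261 = 984  |  5558 * 0.093 = 517 → total 1501
Band 2: 2493 * 0.961 = 2396
Band 3: 3769 * 0.951 = 3584
Band 4: 5558 * 0.969 = 5386
Band 5: 7174 * 0.928 + 24166 * 0.44 = 6657 + 10633 = 17290
Net migration: Band 1 + 280 → 1781
End of period: [1781, 2396, 3584, 5386, 17290]
Total after period 4: 1781 + 2396 + 3584 + 5386 + 17290 = 30437

30437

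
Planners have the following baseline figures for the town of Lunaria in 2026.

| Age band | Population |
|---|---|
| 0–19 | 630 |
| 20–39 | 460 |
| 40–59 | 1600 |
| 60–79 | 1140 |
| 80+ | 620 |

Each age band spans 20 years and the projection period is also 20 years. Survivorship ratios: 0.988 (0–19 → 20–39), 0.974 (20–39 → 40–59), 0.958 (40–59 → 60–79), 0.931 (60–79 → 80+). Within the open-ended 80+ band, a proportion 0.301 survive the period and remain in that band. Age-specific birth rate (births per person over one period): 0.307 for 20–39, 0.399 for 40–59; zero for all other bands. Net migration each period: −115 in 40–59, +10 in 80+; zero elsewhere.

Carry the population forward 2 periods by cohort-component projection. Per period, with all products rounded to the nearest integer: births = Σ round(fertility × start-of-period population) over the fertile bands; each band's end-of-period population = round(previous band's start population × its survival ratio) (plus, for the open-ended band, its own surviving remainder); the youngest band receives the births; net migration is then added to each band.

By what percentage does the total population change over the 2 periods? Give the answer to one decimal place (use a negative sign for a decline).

-16.4

Call the bands 1 to 5, youngest first.
— Period 1 —
Births: 460 × 0.307 = 141, 1600 × 0.399 = 638 ⇒ total 779
Band 2: 630 × 0.988 = 622
Band 3: 460 × 0.974 = 448
Band 4: 1600 × 0.958 = 1533
Band 5: 1140 × 0.931 + 620 × 0.301 = 1061 + 187 = 1248
Net migration: Band 3 − 115 → 333; Band 5 + 10 → 1258
→ [779, 622, 333, 1533, 1258]
— Period 2 —
Births: 622 × 0.307 = 191, 333 × 0.399 = 133 ⇒ total 324
Band 2: 779 × 0.988 = 770
Band 3: 622 × 0.974 = 606
Band 4: 333 × 0.958 = 319
Band 5: 1533 × 0.931 + 1258 × 0.301 = 1427 + 379 = 1806
Net migration: Band 3 − 115 → 491; Band 5 + 10 → 1816
→ [324, 770, 491, 319, 1816]
Total: 4450 → 3720; change = -730; percentage change = -16.4%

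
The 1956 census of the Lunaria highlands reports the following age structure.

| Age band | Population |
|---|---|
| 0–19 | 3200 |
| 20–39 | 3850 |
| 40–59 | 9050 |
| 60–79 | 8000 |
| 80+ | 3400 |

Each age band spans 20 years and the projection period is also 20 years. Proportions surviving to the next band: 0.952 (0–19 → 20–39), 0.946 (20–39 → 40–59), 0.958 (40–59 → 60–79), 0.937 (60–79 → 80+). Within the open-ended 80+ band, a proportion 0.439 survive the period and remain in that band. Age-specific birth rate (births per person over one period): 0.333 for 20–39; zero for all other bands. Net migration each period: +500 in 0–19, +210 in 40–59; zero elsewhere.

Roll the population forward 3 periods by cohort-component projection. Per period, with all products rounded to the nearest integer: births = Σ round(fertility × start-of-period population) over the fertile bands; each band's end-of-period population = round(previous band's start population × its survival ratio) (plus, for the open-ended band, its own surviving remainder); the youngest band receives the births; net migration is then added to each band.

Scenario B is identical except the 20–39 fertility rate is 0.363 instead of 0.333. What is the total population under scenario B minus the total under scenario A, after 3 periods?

(Groups numbered youngest = 1 to oldest = 5.)
[period 1]
Births: 3850 * 0.333 = 1282
Group 2: 3200 * 0.952 = 3046
Group 3: 3850 * 0.946 = 3642
Group 4: 9050 * 0.958 = 8670
Group 5: 8000 * 0.937 + 3400 * 0.439 = 7496 + 1493 = 8989
Net migration: Group 1 + 500 → 1782; Group 3 + 210 → 3852
End of period: [1782, 3046, 3852, 8670, 8989]
[period 2]
Births: 3046 * 0.333 = 1014
Group 2: 1782 * 0.952 = 1696
Group 3: 3046 * 0.946 = 2882
Group 4: 3852 * 0.958 = 3690
Group 5: 8670 * 0.937 + 8989 * 0.439 = 8124 + 3946 = 12070
Net migration: Group 1 + 500 → 1514; Group 3 + 210 → 3092
End of period: [1514, 1696, 3092, 3690, 12070]
[period 3]
Births: 1696 * 0.333 = 565
Group 2: 1514 * 0.952 = 1441
Group 3: 1696 * 0.946 = 1604
Group 4: 3092 * 0.958 = 2962
Group 5: 3690 * 0.937 + 12070 * 0.439 = 3458 + 5299 = 8757
Net migration: Group 1 + 500 → 1065; Group 3 + 210 → 1814
End of period: [1065, 1441, 1814, 2962, 8757]
Scenario A total after 3 periods: 16039
Scenario B projection —
[period 1]
Births: 3850 * 0.363 = 1398
Group 2: 3200 * 0.952 = 3046
Group 3: 3850 * 0.946 = 3642
Group 4: 9050 * 0.958 = 8670
Group 5: 8000 * 0.937 + 3400 * 0.439 = 7496 + 1493 = 8989
Net migration: Group 1 + 500 → 1898; Group 3 + 210 → 3852
End of period: [1898, 3046, 3852, 8670, 8989]
[period 2]
Births: 3046 * 0.363 = 1106
Group 2: 1898 * 0.952 = 1807
Group 3: 3046 * 0.946 = 2882
Group 4: 3852 * 0.958 = 3690
Group 5: 8670 * 0.937 + 8989 * 0.439 = 8124 + 3946 = 12070
Net migration: Group 1 + 500 → 1606; Group 3 + 210 → 3092
End of period: [1606, 1807, 3092, 3690, 12070]
[period 3]
Births: 1807 * 0.363 = 656
Group 2: 1606 * 0.952 = 1529
Group 3: 1807 * 0.946 = 1709
Group 4: 3092 * 0.958 = 2962
Group 5: 3690 * 0.937 + 12070 * 0.439 = 3458 + 5299 = 8757
Net migration: Group 1 + 500 → 1156; Group 3 + 210 → 1919
End of period: [1156, 1529, 1919, 2962, 8757]
Scenario B total after 3 periods: 16323
Difference B − A = 16323 − 16039 = 284

284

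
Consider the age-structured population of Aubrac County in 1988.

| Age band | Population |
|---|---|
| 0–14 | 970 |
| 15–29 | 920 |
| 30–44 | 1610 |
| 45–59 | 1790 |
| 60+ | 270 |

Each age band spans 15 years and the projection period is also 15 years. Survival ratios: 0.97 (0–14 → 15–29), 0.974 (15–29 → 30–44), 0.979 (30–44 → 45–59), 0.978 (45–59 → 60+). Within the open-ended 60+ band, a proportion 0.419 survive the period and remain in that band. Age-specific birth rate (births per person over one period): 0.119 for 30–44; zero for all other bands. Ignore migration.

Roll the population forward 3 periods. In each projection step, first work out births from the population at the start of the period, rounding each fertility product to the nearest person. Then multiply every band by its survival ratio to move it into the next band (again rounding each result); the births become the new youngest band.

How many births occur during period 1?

Call the bands 1 to 5, youngest first.
Period 1:
Births: 1610 * 0.119 = 192
Band 2: 970 * 0.97 = 941
Band 3: 920 * 0.974 = 896
Band 4: 1610 * 0.979 = 1576
Band 5: 1790 * 0.978 + 270 * 0.419 = 1751 + 113 = 1864
Giving 192 / 941 / 896 / 1576 / 1864.

192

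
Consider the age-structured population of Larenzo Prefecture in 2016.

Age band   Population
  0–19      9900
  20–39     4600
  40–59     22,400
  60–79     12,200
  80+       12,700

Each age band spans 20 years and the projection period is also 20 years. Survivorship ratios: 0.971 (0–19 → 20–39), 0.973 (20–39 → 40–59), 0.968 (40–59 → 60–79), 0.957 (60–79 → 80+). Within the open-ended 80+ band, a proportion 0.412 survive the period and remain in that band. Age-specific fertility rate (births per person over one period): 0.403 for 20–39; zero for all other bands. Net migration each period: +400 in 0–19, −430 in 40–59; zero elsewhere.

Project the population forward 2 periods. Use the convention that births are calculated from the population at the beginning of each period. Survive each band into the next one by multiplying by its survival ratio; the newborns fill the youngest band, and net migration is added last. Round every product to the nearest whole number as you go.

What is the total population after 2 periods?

Let band 1 be 0–19 through band 5 = 80+.
Period 1:
Births: 4600 × 0.403 = 1854
Band 2: 9900 × 0.971 = 9613
Band 3: 4600 × 0.973 = 4476
Band 4: 22400 × 0.968 = 21683
Band 5: 12200 × 0.957 + 12700 × 0.412 = 11675 + 5232 = 16907
Net migration: Band 1 + 400 → 2254; Band 3 − 430 → 4046
Giving 2254 / 9613 / 4046 / 21683 / 16907.
Period 2:
Births: 9613 × 0.403 = 3874
Band 2: 2254 × 0.971 = 2189
Band 3: 9613 × 0.973 = 9353
Band 4: 4046 × 0.968 = 3917
Band 5: 21683 × 0.957 + 16907 × 0.412 = 20751 + 6966 = 27717
Net migration: Band 1 + 400 → 4274; Band 3 − 430 → 8923
Giving 4274 / 2189 / 8923 / 3917 / 27717.
Total after period 2: 4274 + 2189 + 8923 + 3917 + 27717 = 47020

47020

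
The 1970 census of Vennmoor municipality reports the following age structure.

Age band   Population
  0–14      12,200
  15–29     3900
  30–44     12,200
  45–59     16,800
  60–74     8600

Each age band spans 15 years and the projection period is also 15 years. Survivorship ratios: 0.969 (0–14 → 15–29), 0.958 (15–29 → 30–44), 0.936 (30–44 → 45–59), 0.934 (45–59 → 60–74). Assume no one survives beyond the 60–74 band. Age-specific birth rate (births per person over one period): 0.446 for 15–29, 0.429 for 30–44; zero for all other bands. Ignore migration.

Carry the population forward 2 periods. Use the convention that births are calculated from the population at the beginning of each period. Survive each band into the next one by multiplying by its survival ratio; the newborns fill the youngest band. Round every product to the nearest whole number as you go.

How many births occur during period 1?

6973

Numbering the bands 1..5 from youngest to oldest:
— Period 1 —
Births: 3900 × 0.446 = 1739 ; 12200 × 0.429 = 5234 → total 6973
Band 2: 12200 × 0.969 = 11822
Band 3: 3900 × 0.958 = 3736
Band 4: 12200 × 0.936 = 11419
Band 5: 16800 × 0.934 = 15691
Population now: 0–14=6973, 15–29=11822, 30–44=3736, 45–59=11419, 60–74=15691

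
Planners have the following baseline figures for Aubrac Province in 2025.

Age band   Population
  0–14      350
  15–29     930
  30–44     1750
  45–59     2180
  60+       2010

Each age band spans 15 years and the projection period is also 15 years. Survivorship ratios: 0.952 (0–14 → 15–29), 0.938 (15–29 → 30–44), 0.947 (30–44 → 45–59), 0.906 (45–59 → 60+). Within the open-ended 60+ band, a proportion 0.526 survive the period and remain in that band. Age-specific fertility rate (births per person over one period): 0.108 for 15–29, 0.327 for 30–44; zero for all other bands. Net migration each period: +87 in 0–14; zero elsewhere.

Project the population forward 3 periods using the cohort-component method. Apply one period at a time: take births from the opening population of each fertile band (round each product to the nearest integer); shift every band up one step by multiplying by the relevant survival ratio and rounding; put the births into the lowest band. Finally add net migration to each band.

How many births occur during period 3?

Period 1.
Births: 930 * 0.108 = 100  |  1750 * 0.327 = 572 → 672
15–29: 350 * 0.952 = 333
30–44: 930 * 0.938 = 872
45–59: 1750 * 0.947 = 1657
60+: 2180 * 0.906 + 2010 * 0.526 = 1975 + 1057 = 3032
Net migration: 0–14 + 87 → 759
Population now: 0–14=759, 15–29=333, 30–44=872, 45–59=1657, 60+=3032
Period 2.
Births: 333 * 0.108 = 36  |  872 * 0.327 = 285 → 321
15–29: 759 * 0.952 = 723
30–44: 333 * 0.938 = 312
45–59: 872 * 0.947 = 826
60+: 1657 * 0.906 + 3032 * 0.526 = 1501 + 1595 = 3096
Net migration: 0–14 + 87 → 408
Population now: 0–14=408, 15–29=723, 30–44=312, 45–59=826, 60+=3096
Period 3.
Births: 723 * 0.108 = 78  |  312 * 0.327 = 102 → 180
15–29: 408 * 0.952 = 388
30–44: 723 * 0.938 = 678
45–59: 312 * 0.947 = 295
60+: 826 * 0.906 + 3096 * 0.526 = 748 + 1628 = 2376
Net migration: 0–14 + 87 → 267
Population now: 0–14=267, 15–29=388, 30–44=678, 45–59=295, 60+=2376

180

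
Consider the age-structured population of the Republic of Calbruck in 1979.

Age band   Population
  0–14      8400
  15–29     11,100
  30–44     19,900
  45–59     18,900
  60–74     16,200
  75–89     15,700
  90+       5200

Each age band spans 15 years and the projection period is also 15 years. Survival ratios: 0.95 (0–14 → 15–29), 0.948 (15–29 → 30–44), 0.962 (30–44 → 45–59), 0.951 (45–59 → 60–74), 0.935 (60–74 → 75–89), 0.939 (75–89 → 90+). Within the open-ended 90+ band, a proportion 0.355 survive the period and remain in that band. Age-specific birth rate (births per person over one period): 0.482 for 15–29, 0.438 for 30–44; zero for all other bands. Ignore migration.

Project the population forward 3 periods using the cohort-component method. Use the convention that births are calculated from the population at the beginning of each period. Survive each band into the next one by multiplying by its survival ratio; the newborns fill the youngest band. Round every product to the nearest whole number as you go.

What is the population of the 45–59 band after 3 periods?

7278

Numbering the bands 1..7 from youngest to oldest:
[period 1]
Births: 11100 * 0.482 = 5350 ; 19900 * 0.438 = 8716 → 14066
Band 2: 8400 * 0.95 = 7980
Band 3: 11100 * 0.948 = 10523
Band 4: 19900 * 0.962 = 19144
Band 5: 18900 * 0.951 = 17974
Band 6: 16200 * 0.935 = 15147
Band 7: 15700 * 0.939 + 5200 * 0.355 = 14742 + 1846 = 16588
Giving 14066 / 7980 / 10523 / 19144 / 17974 / 15147 / 16588.
[period 2]
Births: 7980 * 0.482 = 3846 ; 10523 * 0.438 = 4609 → 8455
Band 2: 14066 * 0.95 = 13363
Band 3: 7980 * 0.948 = 7565
Band 4: 10523 * 0.962 = 10123
Band 5: 19144 * 0.951 = 18206
Band 6: 17974 * 0.935 = 16806
Band 7: 15147 * 0.939 + 16588 * 0.355 = 14223 + 5889 = 20112
Giving 8455 / 13363 / 7565 / 10123 / 18206 / 16806 / 20112.
[period 3]
Births: 13363 * 0.482 = 6441 ; 7565 * 0.438 = 3313 → 9754
Band 2: 8455 * 0.95 = 8032
Band 3: 13363 * 0.948 = 12668
Band 4: 7565 * 0.962 = 7278
Band 5: 10123 * 0.951 = 9627
Band 6: 18206 * 0.935 = 17023
Band 7: 16806 * 0.939 + 20112 * 0.355 = 15781 + 7140 = 22921
Giving 9754 / 8032 / 12668 / 7278 / 9627 / 17023 / 22921.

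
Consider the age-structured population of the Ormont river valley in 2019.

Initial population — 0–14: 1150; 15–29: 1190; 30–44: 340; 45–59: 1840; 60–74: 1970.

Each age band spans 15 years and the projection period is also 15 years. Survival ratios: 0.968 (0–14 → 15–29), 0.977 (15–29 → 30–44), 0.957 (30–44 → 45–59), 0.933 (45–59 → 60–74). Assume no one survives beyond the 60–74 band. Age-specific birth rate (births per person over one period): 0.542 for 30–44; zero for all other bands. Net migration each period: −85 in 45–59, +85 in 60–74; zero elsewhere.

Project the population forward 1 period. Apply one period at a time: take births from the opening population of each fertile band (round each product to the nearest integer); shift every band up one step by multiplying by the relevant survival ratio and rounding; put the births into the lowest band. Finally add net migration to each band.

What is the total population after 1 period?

[period 1]
Births: 340 × 0.542 = 184
15–29: 1150 × 0.968 = 1113
30–44: 1190 × 0.977 = 1163
45–59: 340 × 0.957 = 325
60–74: 1840 × 0.933 = 1717
Net migration: 45–59 − 85 → 240; 60–74 + 85 → 1802
Giving 184 / 1113 / 1163 / 240 / 1802.
Total after period 1: 184 + 1113 + 1163 + 240 + 1802 = 4502

4502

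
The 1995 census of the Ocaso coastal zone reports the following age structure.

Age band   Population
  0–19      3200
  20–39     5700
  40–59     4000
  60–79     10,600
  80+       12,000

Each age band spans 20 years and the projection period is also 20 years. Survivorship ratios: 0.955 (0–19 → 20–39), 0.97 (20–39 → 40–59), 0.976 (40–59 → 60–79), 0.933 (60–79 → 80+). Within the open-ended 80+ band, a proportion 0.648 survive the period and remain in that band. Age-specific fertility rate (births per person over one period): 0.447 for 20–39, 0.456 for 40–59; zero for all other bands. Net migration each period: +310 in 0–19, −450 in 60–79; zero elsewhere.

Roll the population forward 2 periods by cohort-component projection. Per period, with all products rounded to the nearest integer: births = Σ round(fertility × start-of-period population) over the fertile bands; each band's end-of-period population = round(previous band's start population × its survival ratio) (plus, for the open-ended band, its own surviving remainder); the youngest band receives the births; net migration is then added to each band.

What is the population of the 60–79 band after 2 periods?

Call the groups 1 to 5, youngest first.
Period 1.
Births: 5700 × 0.447 = 2548 ; 4000 × 0.456 = 1824 ⇒ total 4372
Group 2: 3200 × 0.955 = 3056
Group 3: 5700 × 0.97 = 5529
Group 4: 4000 × 0.976 = 3904
Group 5: 10600 × 0.933 + 12000 × 0.648 = 9890 + 7776 = 17666
Net migration: Group 1 + 310 → 4682; Group 4 − 450 → 3454
End of period: [4682, 3056, 5529, 3454, 17666]
Period 2.
Births: 3056 × 0.447 = 1366 ; 5529 × 0.456 = 2521 ⇒ total 3887
Group 2: 4682 × 0.955 = 4471
Group 3: 3056 × 0.97 = 2964
Group 4: 5529 × 0.976 = 5396
Group 5: 3454 × 0.933 + 17666 × 0.648 = 3223 + 11448 = 14671
Net migration: Group 1 + 310 → 4197; Group 4 − 450 → 4946
End of period: [4197, 4471, 2964, 4946, 14671]

4946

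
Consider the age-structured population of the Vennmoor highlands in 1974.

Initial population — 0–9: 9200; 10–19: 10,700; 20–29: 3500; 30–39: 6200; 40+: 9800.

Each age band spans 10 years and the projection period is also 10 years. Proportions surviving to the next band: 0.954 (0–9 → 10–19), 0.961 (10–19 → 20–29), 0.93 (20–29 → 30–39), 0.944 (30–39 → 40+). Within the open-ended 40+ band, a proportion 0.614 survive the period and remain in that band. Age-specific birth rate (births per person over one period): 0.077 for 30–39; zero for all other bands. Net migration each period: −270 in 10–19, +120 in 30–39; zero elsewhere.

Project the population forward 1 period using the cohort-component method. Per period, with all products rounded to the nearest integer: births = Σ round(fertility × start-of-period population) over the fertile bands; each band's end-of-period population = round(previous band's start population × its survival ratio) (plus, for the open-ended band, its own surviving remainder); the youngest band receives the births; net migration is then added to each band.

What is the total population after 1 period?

Numbering the groups 1..5 from youngest to oldest:
After projecting period 1:
Births: 6200 * 0.077 = 477
Group 2: 9200 * 0.954 = 8777
Group 3: 10700 * 0.961 = 10283
Group 4: 3500 * 0.93 = 3255
Group 5: 6200 * 0.944 + 9800 * 0.614 = 5853 + 6017 = 11870
Net migration: Group 2 − 270 → 8507; Group 4 + 120 → 3375
→ [477, 8507, 10283, 3375, 11870]
Total after period 1: 477 + 8507 + 10283 + 3375 + 11870 = 34512

34512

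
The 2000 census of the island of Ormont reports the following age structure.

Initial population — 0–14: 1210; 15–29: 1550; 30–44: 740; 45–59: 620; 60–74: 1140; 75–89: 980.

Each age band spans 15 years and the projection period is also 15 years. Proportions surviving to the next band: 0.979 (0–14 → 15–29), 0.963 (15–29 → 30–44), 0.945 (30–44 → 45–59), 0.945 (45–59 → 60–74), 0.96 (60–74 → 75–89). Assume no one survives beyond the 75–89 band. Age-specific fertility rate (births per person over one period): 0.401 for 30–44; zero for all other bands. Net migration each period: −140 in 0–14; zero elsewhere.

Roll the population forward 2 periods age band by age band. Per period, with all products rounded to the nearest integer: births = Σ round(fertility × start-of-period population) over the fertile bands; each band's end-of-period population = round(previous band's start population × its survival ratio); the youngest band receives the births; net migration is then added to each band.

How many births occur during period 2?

Call the groups 1 to 6, youngest first.
After projecting period 1:
Births: 740 × 0.401 = 297
Group 2: 1210 × 0.979 = 1185
Group 3: 1550 × 0.963 = 1493
Group 4: 740 × 0.945 = 699
Group 5: 620 × 0.945 = 586
Group 6: 1140 × 0.96 = 1094
Net migration: Group 1 − 140 → 157
End of period: [157, 1185, 1493, 699, 586, 1094]
After projecting period 2:
Births: 1493 × 0.401 = 599
Group 2: 157 × 0.979 = 154
Group 3: 1185 × 0.963 = 1141
Group 4: 1493 × 0.945 = 1411
Group 5: 699 × 0.945 = 661
Group 6: 586 × 0.96 = 563
Net migration: Group 1 − 140 → 459
End of period: [459, 154, 1141, 1411, 661, 563]

599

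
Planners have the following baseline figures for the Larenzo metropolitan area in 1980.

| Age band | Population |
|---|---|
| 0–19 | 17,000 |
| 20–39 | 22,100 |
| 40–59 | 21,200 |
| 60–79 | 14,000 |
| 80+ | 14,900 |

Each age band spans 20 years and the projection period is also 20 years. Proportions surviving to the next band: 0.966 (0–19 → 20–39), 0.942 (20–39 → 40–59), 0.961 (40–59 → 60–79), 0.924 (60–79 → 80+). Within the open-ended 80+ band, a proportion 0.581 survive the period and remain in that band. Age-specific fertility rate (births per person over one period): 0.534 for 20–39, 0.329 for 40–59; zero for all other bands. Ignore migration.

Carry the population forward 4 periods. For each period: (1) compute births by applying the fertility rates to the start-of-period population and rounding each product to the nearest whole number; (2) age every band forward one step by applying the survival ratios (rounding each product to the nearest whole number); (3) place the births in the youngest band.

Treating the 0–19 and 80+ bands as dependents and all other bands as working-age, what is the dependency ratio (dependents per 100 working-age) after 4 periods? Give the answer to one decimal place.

Period 1.
Births: 22100 × 0.534 = 11801  |  21200 × 0.329 = 6975 → 18776
20–39: 17000 × 0.966 = 16422
40–59: 22100 × 0.942 = 20818
60–79: 21200 × 0.961 = 20373
80+: 14000 × 0.924 + 14900 × 0.581 = 12936 + 8657 = 21593
Population now: 0–19=18776, 20–39=16422, 40–59=20818, 60–79=20373, 80+=21593
Period 2.
Births: 16422 × 0.534 = 8769  |  20818 × 0.329 = 6849 → 15618
20–39: 18776 × 0.966 = 18138
40–59: 16422 × 0.942 = 15470
60–79: 20818 × 0.961 = 20006
80+: 20373 × 0.924 + 21593 × 0.581 = 18825 + 12546 = 31371
Population now: 0–19=15618, 20–39=18138, 40–59=15470, 60–79=20006, 80+=31371
Period 3.
Births: 18138 × 0.534 = 9686  |  15470 × 0.329 = 5090 → 14776
20–39: 15618 × 0.966 = 15087
40–59: 18138 × 0.942 = 17086
60–79: 15470 × 0.961 = 14867
80+: 20006 × 0.924 + 31371 × 0.581 = 18486 + 18227 = 36713
Population now: 0–19=14776, 20–39=15087, 40–59=17086, 60–79=14867, 80+=36713
Period 4.
Births: 15087 × 0.534 = 8056  |  17086 × 0.329 = 5621 → 13677
20–39: 14776 × 0.966 = 14274
40–59: 15087 × 0.942 = 14212
60–79: 17086 × 0.961 = 16420
80+: 14867 × 0.924 + 36713 × 0.581 = 13737 + 21330 = 35067
Population now: 0–19=13677, 20–39=14274, 40–59=14212, 60–79=16420, 80+=35067
Dependents (band 0–19 + band 80+) = 13677 + 35067 = 48744; working-age = 44906; ratio = 48744/44906 × 100 = 108.5

108.5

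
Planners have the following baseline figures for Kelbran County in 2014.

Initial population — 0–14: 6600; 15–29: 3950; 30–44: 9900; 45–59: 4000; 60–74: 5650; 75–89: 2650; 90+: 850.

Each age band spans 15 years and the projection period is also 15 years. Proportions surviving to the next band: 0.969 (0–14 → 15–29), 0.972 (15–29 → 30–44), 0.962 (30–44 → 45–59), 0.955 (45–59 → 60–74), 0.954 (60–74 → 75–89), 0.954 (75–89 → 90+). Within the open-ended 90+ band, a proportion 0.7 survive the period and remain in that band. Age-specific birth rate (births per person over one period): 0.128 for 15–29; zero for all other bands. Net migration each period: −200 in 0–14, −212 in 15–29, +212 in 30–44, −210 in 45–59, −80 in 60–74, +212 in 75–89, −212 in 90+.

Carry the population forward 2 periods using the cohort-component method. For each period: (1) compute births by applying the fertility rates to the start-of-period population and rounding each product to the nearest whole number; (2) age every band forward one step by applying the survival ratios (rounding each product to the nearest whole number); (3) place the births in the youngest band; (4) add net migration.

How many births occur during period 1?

After projecting period 1:
Births: 3950 × 0.128 = 506
15–29: 6600 × 0.969 = 6395
30–44: 3950 × 0.972 = 3839
45–59: 9900 × 0.962 = 9524
60–74: 4000 × 0.955 = 3820
75–89: 5650 × 0.954 = 5390
90+: 2650 × 0.954 + 850 × 0.7 = 2528 + 595 = 3123
Net migration: 0–14 − 200 → 306; 15–29 − 212 → 6183; 30–44 + 212 → 4051; 45–59 − 210 → 9314; 60–74 − 80 → 3740; 75–89 + 212 → 5602; 90+ − 212 → 2911
Giving 306 / 6183 / 4051 / 9314 / 3740 / 5602 / 2911.

506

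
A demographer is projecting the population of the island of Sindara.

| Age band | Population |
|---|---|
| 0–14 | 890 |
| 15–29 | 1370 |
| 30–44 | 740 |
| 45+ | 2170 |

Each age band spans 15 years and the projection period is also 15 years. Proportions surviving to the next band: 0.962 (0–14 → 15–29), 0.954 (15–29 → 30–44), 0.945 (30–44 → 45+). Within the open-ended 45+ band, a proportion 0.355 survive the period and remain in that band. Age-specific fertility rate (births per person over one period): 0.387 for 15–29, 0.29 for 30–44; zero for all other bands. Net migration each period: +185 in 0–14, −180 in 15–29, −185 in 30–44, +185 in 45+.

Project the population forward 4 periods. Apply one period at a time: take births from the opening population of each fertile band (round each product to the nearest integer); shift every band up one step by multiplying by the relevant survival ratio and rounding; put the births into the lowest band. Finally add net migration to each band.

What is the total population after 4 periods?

2397

Call the bands 1 to 4, youngest first.
[period 1]
Births: 1370 × 0.387 = 530 ; 740 × 0.29 = 215 — total 745
Band 2: 890 × 0.962 = 856
Band 3: 1370 × 0.954 = 1307
Band 4: 740 × 0.945 + 2170 × 0.355 = 699 + 770 = 1469
Net migration: Band 1 + 185 → 930; Band 2 − 180 → 676; Band 3 − 185 → 1122; Band 4 + 185 → 1654
Population now: 0–14=930, 15–29=676, 30–44=1122, 45+=1654
[period 2]
Births: 676 × 0.387 = 262 ; 1122 × 0.29 = 325 — total 587
Band 2: 930 × 0.962 = 895
Band 3: 676 × 0.954 = 645
Band 4: 1122 × 0.945 + 1654 × 0.355 = 1060 + 587 = 1647
Net migration: Band 1 + 185 → 772; Band 2 − 180 → 715; Band 3 − 185 → 460; Band 4 + 185 → 1832
Population now: 0–14=772, 15–29=715, 30–44=460, 45+=1832
[period 3]
Births: 715 × 0.387 = 277 ; 460 × 0.29 = 133 — total 410
Band 2: 772 × 0.962 = 743
Band 3: 715 × 0.954 = 682
Band 4: 460 × 0.945 + 1832 × 0.355 = 435 + 650 = 1085
Net migration: Band 1 + 185 → 595; Band 2 − 180 → 563; Band 3 − 185 → 497; Band 4 + 185 → 1270
Population now: 0–14=595, 15–29=563, 30–44=497, 45+=1270
[period 4]
Births: 563 × 0.387 = 218 ; 497 × 0.29 = 144 — total 362
Band 2: 595 × 0.962 = 572
Band 3: 563 × 0.954 = 537
Band 4: 497 × 0.945 + 1270 × 0.355 = 470 + 451 = 921
Net migration: Band 1 + 185 → 547; Band 2 − 180 → 392; Band 3 − 185 → 352; Band 4 + 185 → 1106
Population now: 0–14=547, 15–29=392, 30–44=352, 45+=1106
Total after period 4: 547 + 392 + 352 + 1106 = 2397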